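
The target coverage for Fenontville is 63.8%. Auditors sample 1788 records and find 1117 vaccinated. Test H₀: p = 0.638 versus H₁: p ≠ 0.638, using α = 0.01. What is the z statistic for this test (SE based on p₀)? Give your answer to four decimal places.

z = -1.1684

p̂ = 1117/1788 = 0.6247204.
Standard error under H₀: √(0.638×0.362/1788) = 0.0113653.
z = (0.6247204 − 0.638)/0.0113653 = -0.0132796/0.0113653 = -1.1684.
Two-sided p-value ≈ 2·Φ(−1.168) = 0.2426; since p > α = 0.01, fail to reject H₀.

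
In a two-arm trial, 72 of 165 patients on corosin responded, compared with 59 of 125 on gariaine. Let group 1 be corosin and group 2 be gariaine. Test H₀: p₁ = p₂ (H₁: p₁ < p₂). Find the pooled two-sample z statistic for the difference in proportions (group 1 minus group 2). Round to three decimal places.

z = -0.604

p̂₁ = 72/165 ≈ 0.43636, p̂₂ = 59/125 ≈ 0.47200.
Pooled p̂ = (72+59)/(165+125) = 131/290 = 0.45172.
SE = √(0.247669 × 0.0140606) = 0.05901.
z = (0.43636 − 0.47200)/0.05901 = -0.03564/0.05901 = -0.604.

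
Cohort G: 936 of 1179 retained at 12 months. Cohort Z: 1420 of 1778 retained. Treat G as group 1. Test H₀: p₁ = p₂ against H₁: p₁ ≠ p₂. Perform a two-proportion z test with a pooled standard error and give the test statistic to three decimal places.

p̂₁ = 936/1179 ≈ 0.79389, p̂₂ = 1420/1778 ≈ 0.79865.
Pooled p̂ = (936+1420)/(1179+1778) = 2356/2957 = 0.79675.
SE = √(0.161937 × 0.00141061) = 0.01511.
z = (0.79389 − 0.79865)/0.01511 = -0.00476/0.01511 = -0.315.
p-value = 2·P(Z > 0.315) ≈ 0.7530.

z = -0.315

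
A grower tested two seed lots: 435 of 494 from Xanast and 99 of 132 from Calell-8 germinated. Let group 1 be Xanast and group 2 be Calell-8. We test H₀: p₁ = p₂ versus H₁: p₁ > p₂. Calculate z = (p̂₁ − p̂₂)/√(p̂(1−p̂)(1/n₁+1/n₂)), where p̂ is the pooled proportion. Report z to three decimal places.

z = 3.764

p̂₁ = 435/494 = 0.88057, p̂₂ = 99/132 = 0.75000.
Pooled p̂ = (435+99)/(494+132) = 534/626 = 0.85304.
SE = √(0.125366 × 0.00960005) = 0.03469.
z = (0.88057 − 0.75000)/0.03469 = 0.13057/0.03469 = 3.764.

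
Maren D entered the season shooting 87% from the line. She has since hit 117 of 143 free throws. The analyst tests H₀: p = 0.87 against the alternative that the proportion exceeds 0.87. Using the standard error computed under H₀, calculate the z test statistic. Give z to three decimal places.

p̂ = 117/143 ≈ 0.81818.
SE = √(p₀(1−p₀)/n) = √(0.1131/143) = 0.02812.
z = (0.81818 − 0.87)/0.02812 = -0.05182/0.02812 = -1.843.

z = -1.843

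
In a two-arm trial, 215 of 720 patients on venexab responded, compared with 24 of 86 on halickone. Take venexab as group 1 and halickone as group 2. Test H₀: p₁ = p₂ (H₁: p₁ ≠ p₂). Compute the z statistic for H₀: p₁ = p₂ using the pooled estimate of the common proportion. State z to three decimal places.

p̂₁ = 215/720 ≈ 0.29861, p̂₂ = 24/86 ≈ 0.27907.
Pooled p̂ = (215+24)/(720+86) = 239/806 = 0.29653.
SE = √(0.208598 × 0.0130168) = 0.05211.
z = (0.29861 − 0.27907)/0.05211 = 0.01954/0.05211 = 0.375.
p-value = 2·P(Z > 0.375) ≈ 0.7077.

z = 0.375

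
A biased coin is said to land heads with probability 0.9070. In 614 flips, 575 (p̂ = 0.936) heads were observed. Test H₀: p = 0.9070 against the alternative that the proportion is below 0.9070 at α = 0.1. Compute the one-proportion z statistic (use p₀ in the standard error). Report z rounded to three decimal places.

p̂ = 575/614 = 0.93648.
SE = √(p₀(1−p₀)/n) = √(0.084351/614) = 0.01172.
z = (0.93648 − 0.907)/0.01172 = 0.02948/0.01172 = 2.515.
p-value = P(Z < 2.515) ≈ 0.9941. With α = 0.1, fail to reject H₀.

z = 2.515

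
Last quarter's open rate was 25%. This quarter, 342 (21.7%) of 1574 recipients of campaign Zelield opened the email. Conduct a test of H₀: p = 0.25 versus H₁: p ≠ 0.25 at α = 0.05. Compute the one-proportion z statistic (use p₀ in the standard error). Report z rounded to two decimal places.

p̂ = 342/1574 ≈ 0.2173.
SE = √(p₀(1−p₀)/n) = √(0.1875/1574) = 0.0109.
z = (0.2173 − 0.25)/0.0109 = -0.0327/0.0109 = -3.00.
Two-sided p-value ≈ 2·Φ(−2.998) = 0.0027, so at α = 0.05 we reject H₀.

z = -3.00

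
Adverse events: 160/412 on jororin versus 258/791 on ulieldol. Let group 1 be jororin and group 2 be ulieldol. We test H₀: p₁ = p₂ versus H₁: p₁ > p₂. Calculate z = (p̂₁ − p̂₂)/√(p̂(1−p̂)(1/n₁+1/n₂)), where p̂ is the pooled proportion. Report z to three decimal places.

p̂₁ = 160/412 ≈ 0.38835, p̂₂ = 258/791 ≈ 0.32617.
Pooled p̂ = (160+258)/(412+791) = 418/1203 = 0.34746.
SE = √(p̂(1−p̂)(1/n₁+1/n₂)) = √(0.34746·0.65254·0.00369141) = √(0.000836964) = 0.02893.
z = (0.38835 − 0.32617)/0.02893 = 0.06218/0.02893 = 2.149.
p-value = P(Z > 2.149) ≈ 0.0158.

z = 2.149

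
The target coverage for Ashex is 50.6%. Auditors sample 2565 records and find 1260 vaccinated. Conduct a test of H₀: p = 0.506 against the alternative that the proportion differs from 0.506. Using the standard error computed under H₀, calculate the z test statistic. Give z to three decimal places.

z = -1.496

p̂ = 1260/2565 ≈ 0.49123.
Standard error under H₀: √(0.506×0.494/2565) = 0.00987.
z = (0.49123 − 0.506)/0.00987 = -0.01477/0.00987 = -1.496.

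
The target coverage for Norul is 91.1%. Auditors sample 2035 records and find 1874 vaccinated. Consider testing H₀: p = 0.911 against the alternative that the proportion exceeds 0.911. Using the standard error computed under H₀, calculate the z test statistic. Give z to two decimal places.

p̂ = 1874/2035 = 0.9209.
Standard error under H₀: √(0.911×0.089/2035) = 0.0063.
z = (0.9209 − 0.911)/0.0063 = 0.0099/0.0063 = 1.57.

z = 1.57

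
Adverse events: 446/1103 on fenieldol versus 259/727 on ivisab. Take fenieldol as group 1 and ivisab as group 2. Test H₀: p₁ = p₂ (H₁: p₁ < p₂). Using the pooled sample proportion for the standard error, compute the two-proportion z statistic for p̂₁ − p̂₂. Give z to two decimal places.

z = 2.07

p̂₁ = 446/1103 = 0.4044, p̂₂ = 259/727 = 0.3563.
Pooled p̂ = (446+259)/(1103+727) = 705/1830 = 0.3852.
SE = √(0.236831 × 0.00228213) = 0.0232.
z = (0.4044 − 0.3563)/0.0232 = 0.0481/0.0232 = 2.07.
p-value = P(Z < 2.069) ≈ 0.9807.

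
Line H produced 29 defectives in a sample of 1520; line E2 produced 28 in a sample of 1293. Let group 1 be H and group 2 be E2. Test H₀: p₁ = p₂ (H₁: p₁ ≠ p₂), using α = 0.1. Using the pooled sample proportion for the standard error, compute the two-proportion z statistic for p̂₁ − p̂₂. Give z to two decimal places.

p̂₁ = 29/1520 = 0.01908, p̂₂ = 28/1293 = 0.02166.
Pooled p̂ = (29+28)/(1520+1293) = 57/2813 = 0.02026.
SE = √(0.0198525 × 0.00143129) = 0.00533.
z = (0.01908 − 0.02166)/0.00533 = -0.00258/0.00533 = -0.48.
Two-sided p-value ≈ 2·Φ(−0.483) = 0.6289; since p > α = 0.1, fail to reject H₀.

z = -0.48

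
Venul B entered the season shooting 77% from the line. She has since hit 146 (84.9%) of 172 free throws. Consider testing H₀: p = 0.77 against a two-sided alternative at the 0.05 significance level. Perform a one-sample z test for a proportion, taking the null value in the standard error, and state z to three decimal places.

p̂ = 146/172 = 0.84884.
Standard error under H₀: √(0.77×0.23/172) = 0.03209.
z = (0.84884 − 0.77)/0.03209 = 0.07884/0.03209 = 2.457.
p-value = 2·P(Z > 2.457) ≈ 0.0140; since p < α = 0.05, reject H₀.

z = 2.457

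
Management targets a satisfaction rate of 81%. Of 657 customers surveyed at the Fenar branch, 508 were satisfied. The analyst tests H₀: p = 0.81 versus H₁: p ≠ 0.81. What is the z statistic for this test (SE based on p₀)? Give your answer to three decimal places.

p̂ = 508/657 ≈ 0.773212.
SE = √(p₀(1−p₀)/n) = √(0.1539/657) = 0.015305.
z = (0.773212 − 0.81)/0.015305 = -0.036788/0.015305 = -2.404.
Two-sided p-value ≈ 2·Φ(−2.404) = 0.0162.

z = -2.404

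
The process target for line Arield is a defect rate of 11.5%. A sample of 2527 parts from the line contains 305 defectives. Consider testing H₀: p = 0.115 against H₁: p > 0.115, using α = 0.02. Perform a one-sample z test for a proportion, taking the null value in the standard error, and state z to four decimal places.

z = 0.8976

p̂ = 305/2527 = 0.120696.
Under H₀, SE = √(0.115·0.885/2527) = √(4.0275e-05) = 0.006346.
z = (0.120696 − 0.115)/0.006346 = 0.005696/0.006346 = 0.8976.
p-value = P(Z > 0.898) ≈ 0.1847; since p > α = 0.02, fail to reject H₀.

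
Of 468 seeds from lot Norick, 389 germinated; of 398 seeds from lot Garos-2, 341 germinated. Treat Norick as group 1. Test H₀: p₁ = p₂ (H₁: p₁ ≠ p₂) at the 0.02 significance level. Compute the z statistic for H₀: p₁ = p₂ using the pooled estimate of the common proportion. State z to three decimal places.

p̂₁ = 389/468 ≈ 0.83120, p̂₂ = 341/398 ≈ 0.85678.
Pooled p̂ = (389+341)/(468+398) = 730/866 = 0.84296.
SE = √(0.132381 × 0.00464931) = 0.02481.
z = (0.83120 − 0.85678)/0.02481 = -0.02558/0.02481 = -1.031.
Two-sided p-value ≈ 2·Φ(−1.031) = 0.3024, so at α = 0.02 we fail to reject H₀.

z = -1.031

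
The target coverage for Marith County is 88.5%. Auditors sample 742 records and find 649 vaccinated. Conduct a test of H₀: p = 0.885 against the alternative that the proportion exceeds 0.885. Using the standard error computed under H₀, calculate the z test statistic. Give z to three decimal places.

p̂ = 649/742 = 0.87466.
Standard error under H₀: √(0.885×0.115/742) = 0.01171.
z = (0.87466 − 0.885)/0.01171 = -0.01034/0.01171 = -0.883.
p-value = P(Z > -0.883) ≈ 0.8113.

z = -0.883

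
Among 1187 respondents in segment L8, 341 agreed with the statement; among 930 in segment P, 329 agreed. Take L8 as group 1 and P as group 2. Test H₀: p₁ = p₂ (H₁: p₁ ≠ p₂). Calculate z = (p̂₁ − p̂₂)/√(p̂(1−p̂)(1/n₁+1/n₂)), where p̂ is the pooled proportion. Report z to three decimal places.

z = -3.264

p̂₁ = 341/1187 ≈ 0.28728, p̂₂ = 329/930 ≈ 0.35376.
Pooled p̂ = (341+329)/(1187+930) = 670/2117 = 0.31649.
SE = √(p̂(1−p̂)(1/n₁+1/n₂)) = √(0.31649·0.68351·0.00191773) = √(0.000414848) = 0.02037.
z = (0.28728 − 0.35376)/0.02037 = -0.06648/0.02037 = -3.264.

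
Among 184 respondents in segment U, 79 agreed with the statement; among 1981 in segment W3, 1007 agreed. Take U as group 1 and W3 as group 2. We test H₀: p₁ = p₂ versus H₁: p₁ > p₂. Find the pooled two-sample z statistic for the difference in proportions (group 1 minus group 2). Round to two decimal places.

z = -2.05

p̂₁ = 79/184 = 0.4293, p̂₂ = 1007/1981 = 0.5083.
Pooled p̂ = (79+1007)/(184+1981) = 1086/2165 = 0.5016.
SE = √(p̂(1−p̂)(1/n₁+1/n₂)) = √(0.5016·0.4984·0.00593958) = √(0.00148488) = 0.0385.
z = (0.4293 − 0.5083)/0.0385 = -0.0790/0.0385 = -2.05.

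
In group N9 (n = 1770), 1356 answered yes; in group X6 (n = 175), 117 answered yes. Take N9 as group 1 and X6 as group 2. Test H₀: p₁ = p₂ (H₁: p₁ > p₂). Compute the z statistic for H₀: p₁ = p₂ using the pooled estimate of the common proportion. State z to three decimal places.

p̂₁ = 1356/1770 = 0.76610, p̂₂ = 117/175 = 0.66857.
Pooled p̂ = (1356+117)/(1770+175) = 1473/1945 = 0.75733.
SE = √(0.183783 × 0.00627926) = 0.03397.
z = (0.76610 − 0.66857)/0.03397 = 0.09753/0.03397 = 2.871.

z = 2.871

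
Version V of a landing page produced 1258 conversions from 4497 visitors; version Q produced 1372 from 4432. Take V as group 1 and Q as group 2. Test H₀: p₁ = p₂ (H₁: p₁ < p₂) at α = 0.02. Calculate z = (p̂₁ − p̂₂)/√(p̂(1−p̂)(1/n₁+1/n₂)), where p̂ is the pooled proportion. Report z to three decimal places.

p̂₁ = 1258/4497 ≈ 0.27974, p̂₂ = 1372/4432 ≈ 0.30957.
Pooled p̂ = (1258+1372)/(4497+4432) = 2630/8929 = 0.29455.
SE = √(p̂(1−p̂)(1/n₁+1/n₂)) = √(0.29455·0.70545·0.000448002) = √(9.30898e-05) = 0.00965.
z = (0.27974 − 0.30957)/0.00965 = -0.02983/0.00965 = -3.091.
p-value = P(Z < -3.091) ≈ 0.0010, so at α = 0.02 we reject H₀.

z = -3.091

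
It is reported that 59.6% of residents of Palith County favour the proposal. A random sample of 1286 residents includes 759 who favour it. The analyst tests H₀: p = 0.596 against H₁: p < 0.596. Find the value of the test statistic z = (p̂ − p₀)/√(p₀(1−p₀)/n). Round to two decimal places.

p̂ = 759/1286 ≈ 0.5902.
Under H₀, SE = √(0.596·0.404/1286) = √(0.000187235) = 0.0137.
z = (0.5902 − 0.596)/0.0137 = -0.0058/0.0137 = -0.42.

z = -0.42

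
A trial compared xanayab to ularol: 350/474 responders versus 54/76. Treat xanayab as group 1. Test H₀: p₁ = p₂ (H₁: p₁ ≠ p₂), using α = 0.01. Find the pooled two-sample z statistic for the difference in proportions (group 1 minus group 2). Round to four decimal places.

p̂₁ = 350/474 = 0.738397, p̂₂ = 54/76 = 0.710526.
Pooled p̂ = (350+54)/(474+76) = 404/550 = 0.734545.
SE = √(p̂(1−p̂)(1/n₁+1/n₂)) = √(0.734545·0.265455·0.0152676) = √(0.00297701) = 0.054562.
z = (0.738397 − 0.710526)/0.054562 = 0.027871/0.054562 = 0.5108.
Two-sided p-value ≈ 2·Φ(−0.511) = 0.6095. With α = 0.01, fail to reject H₀.

z = 0.5108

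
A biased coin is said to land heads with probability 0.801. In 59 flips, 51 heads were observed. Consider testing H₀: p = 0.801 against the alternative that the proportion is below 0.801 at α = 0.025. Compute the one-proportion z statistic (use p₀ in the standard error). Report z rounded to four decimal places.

z = 1.2199

p̂ = 51/59 ≈ 0.864407.
Under H₀, SE = √(0.801·0.199/59) = √(0.00270168) = 0.051978.
z = (0.864407 − 0.801)/0.051978 = 0.063407/0.051978 = 1.2199.
p-value = P(Z < 1.220) ≈ 0.8887; since p > α = 0.025, fail to reject H₀.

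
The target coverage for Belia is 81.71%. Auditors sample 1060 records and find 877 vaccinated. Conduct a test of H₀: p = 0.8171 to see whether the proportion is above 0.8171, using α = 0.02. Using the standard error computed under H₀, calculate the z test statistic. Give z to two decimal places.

z = 0.86

p̂ = 877/1060 ≈ 0.82736.
SE = √(p₀(1−p₀)/n) = √(0.14945/1060) = 0.01187.
z = (0.82736 − 0.8171)/0.01187 = 0.01026/0.01187 = 0.86.
p-value = P(Z > 0.864) ≈ 0.1938. With α = 0.02, fail to reject H₀.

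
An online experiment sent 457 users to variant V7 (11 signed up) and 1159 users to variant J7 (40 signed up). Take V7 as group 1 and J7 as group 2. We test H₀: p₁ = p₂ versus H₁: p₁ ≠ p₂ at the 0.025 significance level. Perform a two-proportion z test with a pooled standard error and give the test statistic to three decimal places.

p̂₁ = 11/457 = 0.02407, p̂₂ = 40/1159 = 0.03451.
Pooled p̂ = (11+40)/(457+1159) = 51/1616 = 0.03156.
SE = √(p̂(1−p̂)(1/n₁+1/n₂)) = √(0.03156·0.96844·0.003051) = √(9.32489e-05) = 0.00966.
z = (0.02407 − 0.03451)/0.00966 = -0.01044/0.00966 = -1.081.
Two-sided p-value ≈ 2·Φ(−1.081) = 0.2795, so at α = 0.025 we fail to reject H₀.

z = -1.081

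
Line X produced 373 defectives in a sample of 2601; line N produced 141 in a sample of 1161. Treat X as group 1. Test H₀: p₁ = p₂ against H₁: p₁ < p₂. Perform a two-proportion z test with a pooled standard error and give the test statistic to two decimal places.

z = 1.81

p̂₁ = 373/2601 ≈ 0.14341, p̂₂ = 141/1161 ≈ 0.12145.
Pooled p̂ = (373+141)/(2601+1161) = 514/3762 = 0.13663.
SE = √(p̂(1−p̂)(1/n₁+1/n₂)) = √(0.13663·0.86337·0.00124579) = √(0.000146956) = 0.01212.
z = (0.14341 − 0.12145)/0.01212 = 0.02196/0.01212 = 1.81.
p-value = P(Z < 1.811) ≈ 0.9650.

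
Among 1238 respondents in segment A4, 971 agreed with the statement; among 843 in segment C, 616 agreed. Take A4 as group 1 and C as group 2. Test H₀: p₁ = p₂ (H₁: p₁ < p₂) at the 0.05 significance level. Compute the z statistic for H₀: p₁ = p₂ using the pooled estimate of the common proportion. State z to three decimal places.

z = 2.821

p̂₁ = 971/1238 ≈ 0.7843296, p̂₂ = 616/843 ≈ 0.7307236.
Pooled p̂ = (971+616)/(1238+843) = 1587/2081 = 0.7626141.
SE = √(0.181034 × 0.00199399) = 0.0189995.
z = (0.7843296 − 0.7307236)/0.0189995 = 0.0536060/0.0189995 = 2.821.
p-value = P(Z < 2.821) ≈ 0.9976; since p > α = 0.05, fail to reject H₀.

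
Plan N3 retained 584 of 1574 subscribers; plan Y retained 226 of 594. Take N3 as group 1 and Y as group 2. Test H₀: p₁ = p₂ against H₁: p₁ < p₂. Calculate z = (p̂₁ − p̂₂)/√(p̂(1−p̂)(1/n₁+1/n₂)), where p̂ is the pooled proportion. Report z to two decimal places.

p̂₁ = 584/1574 = 0.3710, p̂₂ = 226/594 = 0.3805.
Pooled p̂ = (584+226)/(1574+594) = 810/2168 = 0.3736.
SE = √(p̂(1−p̂)(1/n₁+1/n₂)) = √(0.3736·0.6264·0.00231883) = √(0.000542668) = 0.0233.
z = (0.3710 − 0.3805)/0.0233 = -0.0095/0.0233 = -0.41.

z = -0.41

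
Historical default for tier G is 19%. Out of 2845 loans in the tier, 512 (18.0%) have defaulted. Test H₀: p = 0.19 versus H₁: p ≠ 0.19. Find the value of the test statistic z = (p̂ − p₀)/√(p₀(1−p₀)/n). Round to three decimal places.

p̂ = 512/2845 ≈ 0.179965.
Standard error under H₀: √(0.19×0.81/2845) = 0.007355.
z = (0.179965 − 0.19)/0.007355 = -0.010035/0.007355 = -1.364.

z = -1.364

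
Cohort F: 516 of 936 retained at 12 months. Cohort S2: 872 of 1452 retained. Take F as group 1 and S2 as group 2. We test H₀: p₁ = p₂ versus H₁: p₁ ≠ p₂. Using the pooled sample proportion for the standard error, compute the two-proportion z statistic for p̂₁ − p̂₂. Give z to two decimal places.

z = -2.38

p̂₁ = 516/936 = 0.5513, p̂₂ = 872/1452 = 0.6006.
Pooled p̂ = (516+872)/(936+1452) = 1388/2388 = 0.5812.
SE = √(0.2434 × 0.00175708) = 0.0207.
z = (0.5513 − 0.6006)/0.0207 = -0.0493/0.0207 = -2.38.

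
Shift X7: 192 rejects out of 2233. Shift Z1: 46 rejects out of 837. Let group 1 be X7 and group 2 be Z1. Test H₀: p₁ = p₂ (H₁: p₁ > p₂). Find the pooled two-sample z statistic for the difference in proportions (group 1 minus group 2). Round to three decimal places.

z = 2.863

p̂₁ = 192/2233 = 0.085983, p̂₂ = 46/837 = 0.054958.
Pooled p̂ = (192+46)/(2233+837) = 238/3070 = 0.077524.
SE = √(0.0715144 × 0.00164257) = 0.010838.
z = (0.085983 − 0.054958)/0.010838 = 0.031025/0.010838 = 2.863.
p-value = P(Z > 2.863) ≈ 0.0021.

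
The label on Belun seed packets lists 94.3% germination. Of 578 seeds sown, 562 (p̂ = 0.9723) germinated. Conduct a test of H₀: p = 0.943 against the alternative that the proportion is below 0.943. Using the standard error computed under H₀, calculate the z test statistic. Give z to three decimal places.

z = 3.040

p̂ = 562/578 = 0.972318.
Standard error under H₀: √(0.943×0.057/578) = 0.009643.
z = (0.972318 − 0.943)/0.009643 = 0.029318/0.009643 = 3.040.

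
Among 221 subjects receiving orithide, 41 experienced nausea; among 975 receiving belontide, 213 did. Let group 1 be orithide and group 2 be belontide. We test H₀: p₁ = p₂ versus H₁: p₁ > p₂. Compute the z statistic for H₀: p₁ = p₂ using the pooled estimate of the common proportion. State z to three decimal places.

p̂₁ = 41/221 ≈ 0.18552, p̂₂ = 213/975 ≈ 0.21846.
Pooled p̂ = (41+213)/(221+975) = 254/1196 = 0.21237.
SE = √(p̂(1−p̂)(1/n₁+1/n₂)) = √(0.21237·0.78763·0.00555053) = √(0.000928446) = 0.03047.
z = (0.18552 − 0.21846)/0.03047 = -0.03294/0.03047 = -1.081.
p-value = P(Z > -1.081) ≈ 0.8602.

z = -1.081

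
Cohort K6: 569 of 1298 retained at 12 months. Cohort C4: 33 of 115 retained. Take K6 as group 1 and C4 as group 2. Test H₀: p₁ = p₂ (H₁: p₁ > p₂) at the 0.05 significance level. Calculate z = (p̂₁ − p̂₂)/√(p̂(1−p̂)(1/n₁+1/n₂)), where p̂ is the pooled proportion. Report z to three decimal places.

p̂₁ = 569/1298 = 0.43837, p̂₂ = 33/115 = 0.28696.
Pooled p̂ = (569+33)/(1298+115) = 602/1413 = 0.42604.
SE = √(0.24453 × 0.00946607) = 0.04811.
z = (0.43837 − 0.28696)/0.04811 = 0.15141/0.04811 = 3.147.
p-value = P(Z > 3.147) ≈ 0.0008, so at α = 0.05 we reject H₀.

z = 3.147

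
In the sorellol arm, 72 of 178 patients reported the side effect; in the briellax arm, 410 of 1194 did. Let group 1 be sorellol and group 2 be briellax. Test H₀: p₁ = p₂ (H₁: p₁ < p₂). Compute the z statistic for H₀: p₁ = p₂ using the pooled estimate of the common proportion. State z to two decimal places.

p̂₁ = 72/178 ≈ 0.4045, p̂₂ = 410/1194 ≈ 0.3434.
Pooled p̂ = (72+410)/(178+1194) = 482/1372 = 0.3513.
SE = √(0.227892 × 0.0064555) = 0.0384.
z = (0.4045 − 0.3434)/0.0384 = 0.0611/0.0384 = 1.59.
p-value = P(Z < 1.593) ≈ 0.9444.

z = 1.59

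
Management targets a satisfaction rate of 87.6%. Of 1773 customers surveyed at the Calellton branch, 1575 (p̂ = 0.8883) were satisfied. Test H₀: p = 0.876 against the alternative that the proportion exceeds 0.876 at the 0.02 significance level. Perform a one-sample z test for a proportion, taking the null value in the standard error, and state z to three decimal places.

z = 1.575

p̂ = 1575/1773 = 0.888325.
Under H₀, SE = √(0.876·0.124/1773) = √(6.12657e-05) = 0.007827.
z = (0.888325 − 0.876)/0.007827 = 0.012325/0.007827 = 1.575.
p-value = P(Z > 1.575) ≈ 0.0577, so at α = 0.02 we fail to reject H₀.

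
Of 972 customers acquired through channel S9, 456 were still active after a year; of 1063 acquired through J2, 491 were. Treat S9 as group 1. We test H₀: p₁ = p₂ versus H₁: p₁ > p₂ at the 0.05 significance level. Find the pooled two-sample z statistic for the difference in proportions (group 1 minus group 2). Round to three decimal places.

z = 0.327

p̂₁ = 456/972 = 0.46914, p̂₂ = 491/1063 = 0.46190.
Pooled p̂ = (456+491)/(972+1063) = 947/2035 = 0.46536.
SE = √(0.2488 × 0.00196954) = 0.02214.
z = (0.46914 − 0.46190)/0.02214 = 0.00724/0.02214 = 0.327.
p-value = P(Z > 0.327) ≈ 0.3719, so at α = 0.05 we fail to reject H₀.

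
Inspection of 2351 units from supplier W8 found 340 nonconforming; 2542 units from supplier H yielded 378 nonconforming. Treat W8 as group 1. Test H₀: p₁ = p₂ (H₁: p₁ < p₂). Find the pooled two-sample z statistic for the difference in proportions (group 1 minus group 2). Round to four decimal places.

p̂₁ = 340/2351 ≈ 0.1446193, p̂₂ = 378/2542 ≈ 0.1487018.
Pooled p̂ = (340+378)/(2351+2542) = 718/4893 = 0.1467402.
SE = √(p̂(1−p̂)(1/n₁+1/n₂)) = √(0.1467402·0.8532598·0.000818742) = √(0.000102513) = 0.0101249.
z = (0.1446193 − 0.1487018)/0.0101249 = -0.0040825/0.0101249 = -0.4032.
p-value = P(Z < -0.403) ≈ 0.3434.

z = -0.4032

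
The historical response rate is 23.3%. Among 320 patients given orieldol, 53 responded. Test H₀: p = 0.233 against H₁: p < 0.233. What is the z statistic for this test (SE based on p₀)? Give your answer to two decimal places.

z = -2.85

p̂ = 53/320 = 0.16562.
Under H₀, SE = √(0.233·0.767/320) = √(0.000558472) = 0.02363.
z = (0.16562 − 0.233)/0.02363 = -0.06738/0.02363 = -2.85.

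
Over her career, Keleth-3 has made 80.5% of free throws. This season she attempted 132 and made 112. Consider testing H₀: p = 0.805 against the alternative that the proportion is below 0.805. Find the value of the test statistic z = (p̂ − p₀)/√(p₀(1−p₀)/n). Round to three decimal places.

p̂ = 112/132 ≈ 0.84848.
Standard error under H₀: √(0.805×0.195/132) = 0.03448.
z = (0.84848 − 0.805)/0.03448 = 0.04348/0.03448 = 1.261.
p-value = P(Z < 1.261) ≈ 0.8963.

z = 1.261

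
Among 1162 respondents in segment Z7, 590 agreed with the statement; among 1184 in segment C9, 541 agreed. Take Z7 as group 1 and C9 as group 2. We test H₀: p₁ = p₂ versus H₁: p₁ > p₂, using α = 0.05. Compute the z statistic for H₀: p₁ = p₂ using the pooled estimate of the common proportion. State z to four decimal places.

z = 2.4629

p̂₁ = 590/1162 ≈ 0.507745, p̂₂ = 541/1184 ≈ 0.456926.
Pooled p̂ = (590+541)/(1162+1184) = 1131/2346 = 0.482097.
SE = √(0.249679 × 0.00170518) = 0.020634.
z = (0.507745 − 0.456926)/0.020634 = 0.050819/0.020634 = 2.4629.
p-value = P(Z > 2.463) ≈ 0.0069; since p < α = 0.05, reject H₀.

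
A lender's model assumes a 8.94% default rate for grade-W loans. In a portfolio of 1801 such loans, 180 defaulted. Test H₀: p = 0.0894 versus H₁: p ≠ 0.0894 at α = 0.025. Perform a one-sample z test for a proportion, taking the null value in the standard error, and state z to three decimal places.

p̂ = 180/1801 = 0.09994.
Under H₀, SE = √(0.0894·0.9106/1801) = √(4.52014e-05) = 0.00672.
z = (0.09994 − 0.0894)/0.00672 = 0.01054/0.00672 = 1.568.
p-value = 2·P(Z > 1.568) ≈ 0.1168. With α = 0.025, fail to reject H₀.

z = 1.568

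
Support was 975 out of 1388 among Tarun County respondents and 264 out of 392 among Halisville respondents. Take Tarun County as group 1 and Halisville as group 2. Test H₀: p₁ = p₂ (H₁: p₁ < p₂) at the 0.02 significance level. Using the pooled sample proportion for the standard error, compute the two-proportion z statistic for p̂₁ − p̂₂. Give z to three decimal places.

z = 1.102

p̂₁ = 975/1388 ≈ 0.702450, p̂₂ = 264/392 ≈ 0.673469.
Pooled p̂ = (975+264)/(1388+392) = 1239/1780 = 0.696067.
SE = √(0.211558 × 0.00327148) = 0.026308.
z = (0.702450 − 0.673469)/0.026308 = 0.028981/0.026308 = 1.102.
p-value = P(Z < 1.102) ≈ 0.8647. With α = 0.02, fail to reject H₀.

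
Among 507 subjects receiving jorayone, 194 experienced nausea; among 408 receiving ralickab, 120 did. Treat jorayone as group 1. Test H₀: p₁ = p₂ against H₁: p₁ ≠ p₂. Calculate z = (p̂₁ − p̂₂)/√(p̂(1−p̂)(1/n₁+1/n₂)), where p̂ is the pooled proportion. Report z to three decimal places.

z = 2.804

p̂₁ = 194/507 = 0.382643, p̂₂ = 120/408 = 0.294118.
Pooled p̂ = (194+120)/(507+408) = 314/915 = 0.343169.
SE = √(0.225404 × 0.00442337) = 0.031576.
z = (0.382643 − 0.294118)/0.031576 = 0.088525/0.031576 = 2.804.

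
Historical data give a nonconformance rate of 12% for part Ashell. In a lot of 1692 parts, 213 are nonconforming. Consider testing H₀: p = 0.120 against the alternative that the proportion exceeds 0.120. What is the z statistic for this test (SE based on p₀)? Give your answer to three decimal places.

p̂ = 213/1692 ≈ 0.125887.
Standard error under H₀: √(0.12×0.88/1692) = 0.007900.
z = (0.125887 − 0.12)/0.007900 = 0.005887/0.007900 = 0.745.
p-value = P(Z > 0.745) ≈ 0.2281.

z = 0.745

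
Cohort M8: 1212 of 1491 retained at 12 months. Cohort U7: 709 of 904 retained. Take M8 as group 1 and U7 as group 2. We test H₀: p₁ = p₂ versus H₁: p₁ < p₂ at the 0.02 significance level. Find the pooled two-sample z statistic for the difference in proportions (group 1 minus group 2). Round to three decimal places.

p̂₁ = 1212/1491 ≈ 0.812877, p̂₂ = 709/904 ≈ 0.784292.
Pooled p̂ = (1212+709)/(1491+904) = 1921/2395 = 0.802088.
SE = √(p̂(1−p̂)(1/n₁+1/n₂)) = √(0.802088·0.197912·0.00177689) = √(0.000282068) = 0.016795.
z = (0.812877 − 0.784292)/0.016795 = 0.028585/0.016795 = 1.702.
p-value = P(Z < 1.702) ≈ 0.9556. With α = 0.02, fail to reject H₀.

z = 1.702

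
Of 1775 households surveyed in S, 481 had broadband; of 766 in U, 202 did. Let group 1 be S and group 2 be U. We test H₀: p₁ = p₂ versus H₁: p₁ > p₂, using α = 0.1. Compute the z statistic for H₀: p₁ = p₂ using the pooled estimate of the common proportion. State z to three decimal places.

z = 0.380

p̂₁ = 481/1775 = 0.27099, p̂₂ = 202/766 = 0.26371.
Pooled p̂ = (481+202)/(1775+766) = 683/2541 = 0.26879.
SE = √(0.196543 × 0.00186886) = 0.01917.
z = (0.27099 − 0.26371)/0.01917 = 0.00728/0.01917 = 0.380.
p-value = P(Z > 0.380) ≈ 0.3521, so at α = 0.1 we fail to reject H₀.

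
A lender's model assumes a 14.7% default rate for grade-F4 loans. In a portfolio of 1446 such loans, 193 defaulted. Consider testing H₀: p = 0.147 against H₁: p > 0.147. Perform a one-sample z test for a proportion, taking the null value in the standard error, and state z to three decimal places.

z = -1.453

p̂ = 193/1446 = 0.13347.
SE = √(p₀(1−p₀)/n) = √(0.12539/1446) = 0.00931.
z = (0.13347 − 0.147)/0.00931 = -0.01353/0.00931 = -1.453.
p-value = P(Z > -1.453) ≈ 0.9269.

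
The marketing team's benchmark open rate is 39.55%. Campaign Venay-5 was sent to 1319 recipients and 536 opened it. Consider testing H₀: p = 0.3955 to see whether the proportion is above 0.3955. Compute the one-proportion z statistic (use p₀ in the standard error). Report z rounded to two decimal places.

p̂ = 536/1319 ≈ 0.4064.
Standard error under H₀: √(0.3955×0.6045/1319) = 0.0135.
z = (0.4064 − 0.3955)/0.0135 = 0.0109/0.0135 = 0.81.

z = 0.81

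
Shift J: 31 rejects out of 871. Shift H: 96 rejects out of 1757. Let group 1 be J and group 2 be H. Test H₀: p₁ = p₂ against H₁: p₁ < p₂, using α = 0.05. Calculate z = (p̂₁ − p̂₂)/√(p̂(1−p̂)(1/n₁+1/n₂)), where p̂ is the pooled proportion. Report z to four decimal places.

p̂₁ = 31/871 = 0.0355913, p̂₂ = 96/1757 = 0.0546386.
Pooled p̂ = (31+96)/(871+1757) = 127/2628 = 0.0483257.
SE = √(0.0459903 × 0.00171726) = 0.0088869.
z = (0.0355913 − 0.0546386)/0.0088869 = -0.0190473/0.0088869 = -2.1433.
p-value = P(Z < -2.143) ≈ 0.0160; since p < α = 0.05, reject H₀.

z = -2.1433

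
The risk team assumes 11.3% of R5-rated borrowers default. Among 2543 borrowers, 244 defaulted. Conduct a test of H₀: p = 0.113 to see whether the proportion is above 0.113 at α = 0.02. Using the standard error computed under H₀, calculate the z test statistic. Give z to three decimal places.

p̂ = 244/2543 = 0.095950.
Standard error under H₀: √(0.113×0.887/2543) = 0.006278.
z = (0.095950 − 0.113)/0.006278 = -0.017050/0.006278 = -2.716.
p-value = P(Z > -2.716) ≈ 0.9967; since p > α = 0.02, fail to reject H₀.

z = -2.716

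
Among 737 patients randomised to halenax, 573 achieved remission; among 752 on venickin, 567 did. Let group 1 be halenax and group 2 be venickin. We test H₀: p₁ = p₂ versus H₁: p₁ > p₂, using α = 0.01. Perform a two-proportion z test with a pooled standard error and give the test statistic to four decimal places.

p̂₁ = 573/737 ≈ 0.777476, p̂₂ = 567/752 ≈ 0.753989.
Pooled p̂ = (573+567)/(737+752) = 1140/1489 = 0.765615.
SE = √(0.179449 × 0.00268664) = 0.021957.
z = (0.777476 − 0.753989)/0.021957 = 0.023487/0.021957 = 1.0697.
p-value = P(Z > 1.070) ≈ 0.1424, so at α = 0.01 we fail to reject H₀.

z = 1.0697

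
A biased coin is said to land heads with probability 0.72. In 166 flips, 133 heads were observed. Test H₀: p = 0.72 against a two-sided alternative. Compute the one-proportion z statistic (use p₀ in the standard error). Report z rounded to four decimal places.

z = 2.3302

p̂ = 133/166 ≈ 0.801205.
Under H₀, SE = √(0.72·0.28/166) = √(0.00121446) = 0.034849.
z = (0.801205 − 0.72)/0.034849 = 0.081205/0.034849 = 2.3302.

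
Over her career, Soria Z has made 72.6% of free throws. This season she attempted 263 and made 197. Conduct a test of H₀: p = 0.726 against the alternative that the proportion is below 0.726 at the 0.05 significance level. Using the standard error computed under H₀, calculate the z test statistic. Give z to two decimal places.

z = 0.84

p̂ = 197/263 ≈ 0.7490.
Standard error under H₀: √(0.726×0.274/263) = 0.0275.
z = (0.7490 − 0.726)/0.0275 = 0.0230/0.0275 = 0.84.
p-value = P(Z < 0.838) ≈ 0.7990, so at α = 0.05 we fail to reject H₀.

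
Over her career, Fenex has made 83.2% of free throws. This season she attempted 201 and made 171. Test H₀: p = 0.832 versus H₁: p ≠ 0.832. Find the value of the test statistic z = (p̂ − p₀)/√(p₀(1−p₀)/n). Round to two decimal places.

z = 0.71

p̂ = 171/201 ≈ 0.8507.
SE = √(p₀(1−p₀)/n) = √(0.13978/201) = 0.0264.
z = (0.8507 − 0.832)/0.0264 = 0.0187/0.0264 = 0.71.
Two-sided p-value ≈ 2·Φ(−0.711) = 0.4772.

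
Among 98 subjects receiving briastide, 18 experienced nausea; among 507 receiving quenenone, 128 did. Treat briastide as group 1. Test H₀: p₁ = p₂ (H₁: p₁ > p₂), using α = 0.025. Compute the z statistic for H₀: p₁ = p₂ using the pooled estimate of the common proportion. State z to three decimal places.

p̂₁ = 18/98 ≈ 0.18367, p̂₂ = 128/507 ≈ 0.25247.
Pooled p̂ = (18+128)/(98+507) = 146/605 = 0.24132.
SE = √(p̂(1−p̂)(1/n₁+1/n₂)) = √(0.24132·0.75868·0.0121765) = √(0.00222934) = 0.04722.
z = (0.18367 − 0.25247)/0.04722 = -0.06880/0.04722 = -1.457.
p-value = P(Z > -1.457) ≈ 0.9274, so at α = 0.025 we fail to reject H₀.

z = -1.457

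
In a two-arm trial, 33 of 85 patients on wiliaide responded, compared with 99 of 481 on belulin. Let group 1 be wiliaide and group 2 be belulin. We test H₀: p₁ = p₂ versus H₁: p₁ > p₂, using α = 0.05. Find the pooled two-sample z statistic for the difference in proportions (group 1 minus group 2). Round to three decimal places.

z = 3.666

p̂₁ = 33/85 = 0.38824, p̂₂ = 99/481 = 0.20582.
Pooled p̂ = (33+99)/(85+481) = 132/566 = 0.23322.
SE = √(p̂(1−p̂)(1/n₁+1/n₂)) = √(0.23322·0.76678·0.0138437) = √(0.00247562) = 0.04976.
z = (0.38824 − 0.20582)/0.04976 = 0.18242/0.04976 = 3.666.
p-value = P(Z > 3.666) ≈ 0.0001, so at α = 0.05 we reject H₀.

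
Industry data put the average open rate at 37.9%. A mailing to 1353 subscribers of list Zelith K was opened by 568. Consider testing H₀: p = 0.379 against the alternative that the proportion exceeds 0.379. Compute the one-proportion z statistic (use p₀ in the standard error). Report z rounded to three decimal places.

p̂ = 568/1353 ≈ 0.41981.
Under H₀, SE = √(0.379·0.621/1353) = √(0.000173953) = 0.01319.
z = (0.41981 − 0.379)/0.01319 = 0.04081/0.01319 = 3.094.
p-value = P(Z > 3.094) ≈ 0.0010.

z = 3.094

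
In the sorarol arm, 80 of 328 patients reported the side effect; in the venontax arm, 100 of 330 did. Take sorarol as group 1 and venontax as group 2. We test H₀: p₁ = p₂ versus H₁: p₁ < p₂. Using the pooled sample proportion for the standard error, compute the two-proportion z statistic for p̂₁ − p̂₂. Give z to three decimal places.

z = -1.701

p̂₁ = 80/328 ≈ 0.24390, p̂₂ = 100/330 ≈ 0.30303.
Pooled p̂ = (80+100)/(328+330) = 180/658 = 0.27356.
SE = √(0.198723 × 0.00607908) = 0.03476.
z = (0.24390 − 0.30303)/0.03476 = -0.05913/0.03476 = -1.701.
p-value = P(Z < -1.701) ≈ 0.0445.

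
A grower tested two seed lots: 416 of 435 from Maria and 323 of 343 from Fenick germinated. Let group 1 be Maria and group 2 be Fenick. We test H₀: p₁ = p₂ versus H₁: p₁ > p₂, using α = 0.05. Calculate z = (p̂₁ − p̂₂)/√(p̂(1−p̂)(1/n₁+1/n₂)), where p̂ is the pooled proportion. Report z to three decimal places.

z = 0.929

p̂₁ = 416/435 ≈ 0.956322, p̂₂ = 323/343 ≈ 0.941691.
Pooled p̂ = (416+323)/(435+343) = 739/778 = 0.949871.
SE = √(0.0476157 × 0.0052143) = 0.015757.
z = (0.956322 − 0.941691)/0.015757 = 0.014631/0.015757 = 0.929.
p-value = P(Z > 0.929) ≈ 0.1766; since p > α = 0.05, fail to reject H₀.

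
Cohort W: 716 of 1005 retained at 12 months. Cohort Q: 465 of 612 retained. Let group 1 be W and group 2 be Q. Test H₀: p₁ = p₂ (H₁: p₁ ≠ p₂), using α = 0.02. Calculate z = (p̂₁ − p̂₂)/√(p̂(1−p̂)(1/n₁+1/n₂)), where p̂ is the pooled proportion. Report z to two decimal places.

z = -2.08

p̂₁ = 716/1005 ≈ 0.7124, p̂₂ = 465/612 ≈ 0.7598.
Pooled p̂ = (716+465)/(1005+612) = 1181/1617 = 0.7304.
SE = √(p̂(1−p̂)(1/n₁+1/n₂)) = √(0.7304·0.2696·0.00262901) = √(0.000517737) = 0.0228.
z = (0.7124 − 0.7598)/0.0228 = -0.0474/0.0228 = -2.08.
p-value = 2·P(Z > 2.082) ≈ 0.0374. With α = 0.02, fail to reject H₀.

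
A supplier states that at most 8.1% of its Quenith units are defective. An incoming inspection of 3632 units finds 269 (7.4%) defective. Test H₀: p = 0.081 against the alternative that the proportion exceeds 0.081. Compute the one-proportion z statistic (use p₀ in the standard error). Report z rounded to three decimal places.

z = -1.532

p̂ = 269/3632 ≈ 0.07406.
SE = √(p₀(1−p₀)/n) = √(0.074439/3632) = 0.00453.
z = (0.07406 − 0.081)/0.00453 = -0.00694/0.00453 = -1.532.
p-value = P(Z > -1.532) ≈ 0.9373.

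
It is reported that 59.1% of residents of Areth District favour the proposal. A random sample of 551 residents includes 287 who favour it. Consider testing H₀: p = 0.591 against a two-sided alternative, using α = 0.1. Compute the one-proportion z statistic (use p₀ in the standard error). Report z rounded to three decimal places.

z = -3.348

p̂ = 287/551 ≈ 0.520871.
Standard error under H₀: √(0.591×0.409/551) = 0.020945.
z = (0.520871 − 0.591)/0.020945 = -0.070129/0.020945 = -3.348.
p-value = 2·P(Z > 3.348) ≈ 0.0008, so at α = 0.1 we reject H₀.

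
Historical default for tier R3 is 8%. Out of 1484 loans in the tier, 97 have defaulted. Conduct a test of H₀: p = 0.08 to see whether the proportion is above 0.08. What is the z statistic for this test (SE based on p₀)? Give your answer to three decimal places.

z = -2.078

p̂ = 97/1484 = 0.065364.
SE = √(p₀(1−p₀)/n) = √(0.0736/1484) = 0.007042.
z = (0.065364 − 0.08)/0.007042 = -0.014636/0.007042 = -2.078.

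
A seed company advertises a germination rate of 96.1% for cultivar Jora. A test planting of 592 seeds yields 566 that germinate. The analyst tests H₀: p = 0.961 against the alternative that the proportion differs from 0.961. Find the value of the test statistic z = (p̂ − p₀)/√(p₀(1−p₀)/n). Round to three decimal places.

p̂ = 566/592 ≈ 0.95608.
SE = √(p₀(1−p₀)/n) = √(0.037479/592) = 0.00796.
z = (0.95608 − 0.961)/0.00796 = -0.00492/0.00796 = -0.618.

z = -0.618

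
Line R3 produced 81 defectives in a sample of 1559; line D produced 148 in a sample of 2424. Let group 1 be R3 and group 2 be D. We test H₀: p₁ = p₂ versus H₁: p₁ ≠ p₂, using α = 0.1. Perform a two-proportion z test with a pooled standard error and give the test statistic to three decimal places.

z = -1.204

p̂₁ = 81/1559 = 0.05196, p̂₂ = 148/2424 = 0.06106.
Pooled p̂ = (81+148)/(1559+2424) = 229/3983 = 0.05749.
SE = √(0.0541888 × 0.00105398) = 0.00756.
z = (0.05196 − 0.06106)/0.00756 = -0.00910/0.00756 = -1.204.
p-value = 2·P(Z > 1.204) ≈ 0.2286, so at α = 0.1 we fail to reject H₀.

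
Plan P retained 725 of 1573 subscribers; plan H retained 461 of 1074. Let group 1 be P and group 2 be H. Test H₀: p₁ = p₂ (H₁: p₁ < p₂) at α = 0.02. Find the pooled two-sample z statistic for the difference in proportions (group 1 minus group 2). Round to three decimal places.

z = 1.609

p̂₁ = 725/1573 ≈ 0.46090, p̂₂ = 461/1074 ≈ 0.42924.
Pooled p̂ = (725+461)/(1573+1074) = 1186/2647 = 0.44805.
SE = √(p̂(1−p̂)(1/n₁+1/n₂)) = √(0.44805·0.55195·0.00156683) = √(0.000387479) = 0.01968.
z = (0.46090 − 0.42924)/0.01968 = 0.03166/0.01968 = 1.609.
p-value = P(Z < 1.609) ≈ 0.9462, so at α = 0.02 we fail to reject H₀.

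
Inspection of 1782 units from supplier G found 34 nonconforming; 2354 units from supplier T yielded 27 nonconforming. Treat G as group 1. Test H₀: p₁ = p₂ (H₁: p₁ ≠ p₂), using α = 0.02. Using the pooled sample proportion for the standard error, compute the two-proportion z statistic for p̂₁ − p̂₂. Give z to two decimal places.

z = 2.01

p̂₁ = 34/1782 = 0.01908, p̂₂ = 27/2354 = 0.01147.
Pooled p̂ = (34+27)/(1782+2354) = 61/4136 = 0.01475.
SE = √(0.014531 × 0.000985976) = 0.00379.
z = (0.01908 − 0.01147)/0.00379 = 0.00761/0.00379 = 2.01.
Two-sided p-value ≈ 2·Φ(−2.010) = 0.0444. With α = 0.02, fail to reject H₀.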